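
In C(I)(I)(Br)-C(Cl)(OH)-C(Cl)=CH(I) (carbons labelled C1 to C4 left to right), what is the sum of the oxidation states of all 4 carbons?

Assign +1 per bond to O/N/halogen, −1 per bond to H or an electropositive element, and 0 per bond to carbon. Tallying each carbon:
C1: 1C, 1Br, 2I → 0 + 1 + 2 = +3
C2: 2C, 1O, 1Cl → 0 + 1 + 1 = +2
C3: 3C, 1Cl → 0 + 1 = +1
C4: 2C, 1H, 1I → 0 − 1 + 1 = 0
Sum = +3 + 2 + 1 + 0 = +6.

+6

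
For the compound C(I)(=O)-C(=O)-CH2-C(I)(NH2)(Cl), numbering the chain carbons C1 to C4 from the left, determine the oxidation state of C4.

+3

Each bond to a more electronegative atom (O, N, halogen) counts +1, each bond to a less electronegative atom (H, metal, B, Si) counts −1, and each C–C bond counts 0.
C4 has one bond to C (0), one bond to I (+1), one bond to N (+1), one bond to Cl (+1).
Oxidation state = 0 + 1 + 1 + 1 = +3.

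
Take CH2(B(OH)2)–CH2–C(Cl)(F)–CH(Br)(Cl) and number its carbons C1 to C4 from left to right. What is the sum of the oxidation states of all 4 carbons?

Each bond to a more electronegative atom (O, N, halogen) counts +1, each bond to a less electronegative atom (H, metal, B, Si) counts −1, and each C–C bond counts 0. Tallying each carbon:
C1: 1C, 2H, 1B → 0 − 2 − 1 = -3
C2: 2C, 2H → 0 − 2 = -2
C3: 2C, 1F, 1Cl → 0 + 1 + 1 = +2
C4: 1C, 1H, 1Cl, 1Br → 0 − 1 + 1 + 1 = +1
Sum = -3 − 2 + 2 + 1 = -2.

-2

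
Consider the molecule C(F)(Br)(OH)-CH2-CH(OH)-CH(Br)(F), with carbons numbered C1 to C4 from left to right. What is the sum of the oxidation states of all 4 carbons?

+2

Bonds to more-electronegative neighbours contribute +1 each, bonds to H or metals contribute −1 each, and C–C bonds contribute 0. Tallying each carbon:
C1: 1C, 1O, 1F, 1Br → 0 + 1 + 1 + 1 = +3
C2: 2C, 2H → 0 − 2 = -2
C3: 2C, 1H, 1O → 0 − 1 + 1 = 0
C4: 1C, 1H, 1F, 1Br → 0 − 1 + 1 + 1 = +1
Sum = +3 − 2 + 0 + 1 = +2.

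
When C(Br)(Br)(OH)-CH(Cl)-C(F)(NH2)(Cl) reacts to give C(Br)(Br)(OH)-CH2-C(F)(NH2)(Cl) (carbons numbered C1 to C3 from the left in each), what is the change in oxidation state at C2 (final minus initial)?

-2

Before: C2 has 2 bonds to C, 1 bond to H, 1 bond to Cl → oxidation state 0.
After: C2 has 2 bonds to C, 2 bonds to H → oxidation state -2.
Δ = -2 − (0) = -2, so this is a reduction at C2.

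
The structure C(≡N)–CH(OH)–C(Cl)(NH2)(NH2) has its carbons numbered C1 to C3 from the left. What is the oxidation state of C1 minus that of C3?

0

C1: 1C, 3N → 0 + 3 = +3
C3: 1C, 2N, 1Cl → 0 + 2 + 1 = +3
Difference: +3 − (+3) = 0.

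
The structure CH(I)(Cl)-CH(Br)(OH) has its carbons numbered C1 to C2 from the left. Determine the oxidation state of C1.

+1

Each bond to a more electronegative atom (O, N, halogen) counts +1, each bond to a less electronegative atom (H, metal, B, Si) counts −1, and each C–C bond counts 0.
C1 has one bond to C (0), one bond to I (+1), one bond to H (-1), one bond to Cl (+1).
Oxidation state = 0 + 1 − 1 + 1 = +1.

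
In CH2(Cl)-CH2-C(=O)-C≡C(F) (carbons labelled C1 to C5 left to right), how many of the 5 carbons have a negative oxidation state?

Each bond to a more electronegative atom (O, N, halogen) counts +1, each bond to a less electronegative atom (H, metal, B, Si) counts −1, and each C–C bond counts 0. Tallying each carbon:
C1: 1C, 2H, 1Cl → 0 − 2 + 1 = -1
C2: 2C, 2H → 0 − 2 = -2
C3: 2C, 2O → 0 + 2 = +2
C4: 4C → 0 = 0
C5: 3C, 1F → 0 + 1 = +1
2 carbons (C1, C2) meet the condition.

2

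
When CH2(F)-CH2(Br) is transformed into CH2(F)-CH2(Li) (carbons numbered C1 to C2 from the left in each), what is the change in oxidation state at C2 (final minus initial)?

-2

Before: C2 has 1 bond to C, 2 bonds to H, 1 bond to Br → oxidation state -1.
After: C2 has 1 bond to C, 2 bonds to H, 1 bond to Li → oxidation state -3.
Δ = -3 − (-1) = -2, so this is a reduction at C2.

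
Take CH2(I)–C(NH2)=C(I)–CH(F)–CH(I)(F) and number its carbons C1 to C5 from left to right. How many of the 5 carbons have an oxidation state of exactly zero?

1

Bonds to more-electronegative neighbours contribute +1 each, bonds to H or metals contribute −1 each, and C–C bonds contribute 0. Tallying each carbon:
C1: 1C, 2H, 1I → 0 − 2 + 1 = -1
C2: 3C, 1N → 0 + 1 = +1
C3: 3C, 1I → 0 + 1 = +1
C4: 2C, 1H, 1F → 0 − 1 + 1 = 0
C5: 1C, 1H, 1F, 1I → 0 − 1 + 1 + 1 = +1
1 carbon (C4) meets the condition.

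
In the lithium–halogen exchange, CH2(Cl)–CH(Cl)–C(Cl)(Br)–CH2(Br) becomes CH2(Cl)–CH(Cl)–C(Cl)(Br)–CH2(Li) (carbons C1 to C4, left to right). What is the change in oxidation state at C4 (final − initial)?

-2

Before: C4 has 1 bond to C, 2 bonds to H, 1 bond to Br → oxidation state -1.
After: C4 has 1 bond to C, 2 bonds to H, 1 bond to Li → oxidation state -3.
Δ = -3 − (-1) = -2, so this is a reduction at C4.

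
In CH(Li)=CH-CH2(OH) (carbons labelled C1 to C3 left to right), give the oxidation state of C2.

C2 has a double bond to C (2×0 = 0), one bond to C (0), one bond to H (-1).
Oxidation state = 0 + 0 − 1 = -1.

-1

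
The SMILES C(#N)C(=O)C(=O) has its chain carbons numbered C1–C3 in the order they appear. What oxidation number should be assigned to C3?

C3 has one bond to C (0), a double bond to O (2×+1 = +2), one bond to H (-1).
Oxidation state = 0 + 2 − 1 = +1.

+1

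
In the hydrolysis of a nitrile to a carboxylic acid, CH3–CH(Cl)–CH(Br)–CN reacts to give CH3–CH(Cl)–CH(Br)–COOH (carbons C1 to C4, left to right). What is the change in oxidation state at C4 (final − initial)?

0

Before: C4 has 1 bond to C, 3 bonds to N → oxidation state +3.
After: C4 has 1 bond to C, 3 bonds to O → oxidation state +3.
Δ = +3 − (+3) = 0, so no net redox change at C4.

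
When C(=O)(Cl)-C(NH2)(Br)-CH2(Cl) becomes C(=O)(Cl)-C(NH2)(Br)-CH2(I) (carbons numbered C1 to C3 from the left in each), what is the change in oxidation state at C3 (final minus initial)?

0

Before: C3 has 1 bond to C, 2 bonds to H, 1 bond to Cl → oxidation state -1.
After: C3 has 1 bond to C, 2 bonds to H, 1 bond to I → oxidation state -1.
Δ = -1 − (-1) = 0, so no net redox change at C3.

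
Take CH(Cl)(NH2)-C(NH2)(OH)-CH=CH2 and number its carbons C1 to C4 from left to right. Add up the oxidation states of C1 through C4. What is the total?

Tallying each carbon's bonds:
C1: 1C, 1H, 1N, 1Cl → 0 − 1 + 1 + 1 = +1
C2: 2C, 1O, 1N → 0 + 1 + 1 = +2
C3: 3C, 1H → 0 − 1 = -1
C4: 2C, 2H → 0 − 2 = -2
Sum = +1 + 2 − 1 − 2 = 0.

0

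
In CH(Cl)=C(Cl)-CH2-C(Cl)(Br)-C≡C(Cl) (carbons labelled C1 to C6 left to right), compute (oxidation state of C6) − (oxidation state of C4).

-1

C6: 3C, 1Cl → 0 + 1 = +1
C4: 2C, 1Cl, 1Br → 0 + 1 + 1 = +2
Difference: +1 − (+2) = -1.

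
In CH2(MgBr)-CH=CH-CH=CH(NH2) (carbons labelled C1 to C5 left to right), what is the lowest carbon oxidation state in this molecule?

Bonds to more-electronegative neighbours contribute +1 each, bonds to H or metals contribute −1 each, and C–C bonds contribute 0. Tallying each carbon:
C1: 1C, 2H, 1Mg → 0 − 2 − 1 = -3
C2: 3C, 1H → 0 − 1 = -1
C3: 3C, 1H → 0 − 1 = -1
C4: 3C, 1H → 0 − 1 = -1
C5: 2C, 1H, 1N → 0 − 1 + 1 = 0
The lowest value is -3.

-3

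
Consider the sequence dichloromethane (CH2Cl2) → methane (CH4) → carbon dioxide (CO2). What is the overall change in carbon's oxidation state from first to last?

Carbon oxidation states along the series — dichloromethane: 0, methane: -4, carbon dioxide: +4.
Net change = +4 − (0) = +4.

+4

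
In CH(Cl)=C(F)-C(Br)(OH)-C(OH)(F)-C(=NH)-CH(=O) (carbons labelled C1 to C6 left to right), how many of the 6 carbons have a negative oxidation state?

Tallying each carbon's bonds:
C1: 2C, 1H, 1Cl → 0 − 1 + 1 = 0
C2: 3C, 1F → 0 + 1 = +1
C3: 2C, 1O, 1Br → 0 + 1 + 1 = +2
C4: 2C, 1O, 1F → 0 + 1 + 1 = +2
C5: 2C, 2N → 0 + 2 = +2
C6: 1C, 1H, 2O → 0 − 1 + 2 = +1
0 carbons meet the condition.

0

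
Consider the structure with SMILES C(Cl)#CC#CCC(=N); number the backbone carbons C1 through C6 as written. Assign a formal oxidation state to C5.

-2

Each bond to a more electronegative atom (O, N, halogen) counts +1, each bond to a less electronegative atom (H, metal, B, Si) counts −1, and each C–C bond counts 0.
C5 has one bond to C (0), one bond to C (0), one bond to H (-1), one bond to H (-1).
Oxidation state = 0 + 0 − 1 − 1 = -2.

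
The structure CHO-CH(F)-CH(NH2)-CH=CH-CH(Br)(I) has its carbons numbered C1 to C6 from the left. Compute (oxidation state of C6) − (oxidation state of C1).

0

C6: 1C, 1H, 1Br, 1I → 0 − 1 + 1 + 1 = +1
C1: 1C, 1H, 2O → 0 − 1 + 2 = +1
Difference: +1 − (+1) = 0.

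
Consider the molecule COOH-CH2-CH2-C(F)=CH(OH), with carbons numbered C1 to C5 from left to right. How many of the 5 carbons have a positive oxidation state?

2

Tallying each carbon's bonds:
C1: 1C, 3O → 0 + 3 = +3
C2: 2C, 2H → 0 − 2 = -2
C3: 2C, 2H → 0 − 2 = -2
C4: 3C, 1F → 0 + 1 = +1
C5: 2C, 1H, 1O → 0 − 1 + 1 = 0
2 carbons (C1, C4) meet the condition.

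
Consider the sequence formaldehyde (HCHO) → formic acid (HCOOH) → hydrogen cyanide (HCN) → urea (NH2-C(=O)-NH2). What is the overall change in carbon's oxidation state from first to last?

+4

Carbon oxidation states along the series — formaldehyde: 0, formic acid: +2, hydrogen cyanide: +2, urea: +4.
Net change = +4 − (0) = +4.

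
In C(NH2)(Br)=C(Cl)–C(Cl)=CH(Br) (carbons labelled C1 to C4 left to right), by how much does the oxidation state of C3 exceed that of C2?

0

C3: 3C, 1Cl → 0 + 1 = +1
C2: 3C, 1Cl → 0 + 1 = +1
Difference: +1 − (+1) = 0.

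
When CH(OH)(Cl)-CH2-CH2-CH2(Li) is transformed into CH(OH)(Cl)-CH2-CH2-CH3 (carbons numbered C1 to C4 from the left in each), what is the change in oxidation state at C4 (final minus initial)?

0

Before: C4 has 1 bond to C, 2 bonds to H, 1 bond to Li → oxidation state -3.
After: C4 has 1 bond to C, 3 bonds to H → oxidation state -3.
Δ = -3 − (-3) = 0, so no net redox change at C4.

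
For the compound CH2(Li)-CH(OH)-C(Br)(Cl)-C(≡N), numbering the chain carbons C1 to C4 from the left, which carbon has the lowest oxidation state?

C1

Each bond to a more electronegative atom (O, N, halogen) counts +1, each bond to a less electronegative atom (H, metal, B, Si) counts −1, and each C–C bond counts 0. Tallying each carbon:
C1: 1C, 2H, 1Li → 0 − 2 − 1 = -3
C2: 2C, 1H, 1O → 0 − 1 + 1 = 0
C3: 2C, 1Cl, 1Br → 0 + 1 + 1 = +2
C4: 1C, 3N → 0 + 3 = +3
The most reduced carbon is C1 at -3.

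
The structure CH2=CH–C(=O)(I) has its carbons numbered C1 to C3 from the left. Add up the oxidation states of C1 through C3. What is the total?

Tallying each carbon's bonds:
C1: 2C, 2H → 0 − 2 = -2
C2: 3C, 1H → 0 − 1 = -1
C3: 1C, 2O, 1I → 0 + 2 + 1 = +3
Sum = -2 − 1 + 3 = 0.

0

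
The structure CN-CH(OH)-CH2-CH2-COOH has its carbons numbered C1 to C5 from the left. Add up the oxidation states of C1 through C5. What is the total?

+2

Tallying each carbon's bonds:
C1: 1C, 3N → 0 + 3 = +3
C2: 2C, 1H, 1O → 0 − 1 + 1 = 0
C3: 2C, 2H → 0 − 2 = -2
C4: 2C, 2H → 0 − 2 = -2
C5: 1C, 3O → 0 + 3 = +3
Sum = +3 + 0 − 2 − 2 + 3 = +2.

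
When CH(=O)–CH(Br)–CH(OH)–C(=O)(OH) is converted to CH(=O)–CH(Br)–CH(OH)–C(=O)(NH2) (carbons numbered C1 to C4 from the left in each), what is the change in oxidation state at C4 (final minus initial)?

Before: C4 has 1 bond to C, 3 bonds to O → oxidation state +3.
After: C4 has 1 bond to C, 2 bonds to O, 1 bond to N → oxidation state +3.
Δ = +3 − (+3) = 0, so no net redox change at C4.

0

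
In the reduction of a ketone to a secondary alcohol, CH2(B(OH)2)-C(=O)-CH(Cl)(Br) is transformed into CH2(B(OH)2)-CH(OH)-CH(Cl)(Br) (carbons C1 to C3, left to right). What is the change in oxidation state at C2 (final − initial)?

Before: C2 has 2 bonds to C, 2 bonds to O → oxidation state +2.
After: C2 has 2 bonds to C, 1 bond to H, 1 bond to O → oxidation state 0.
Δ = 0 − (+2) = -2, so this is a reduction at C2.

-2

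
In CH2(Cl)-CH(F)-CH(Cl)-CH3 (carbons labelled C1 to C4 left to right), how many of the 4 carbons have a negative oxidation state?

2

Each bond to a more electronegative atom (O, N, halogen) counts +1, each bond to a less electronegative atom (H, metal, B, Si) counts −1, and each C–C bond counts 0. Tallying each carbon:
C1: 1C, 2H, 1Cl → 0 − 2 + 1 = -1
C2: 2C, 1H, 1F → 0 − 1 + 1 = 0
C3: 2C, 1H, 1Cl → 0 − 1 + 1 = 0
C4: 1C, 3H → 0 − 3 = -3
2 carbons (C1, C4) meet the condition.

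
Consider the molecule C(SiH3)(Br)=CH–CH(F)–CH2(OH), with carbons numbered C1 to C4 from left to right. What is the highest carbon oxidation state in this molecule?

Tallying each carbon's bonds:
C1: 2C, 1Br, 1Si → 0 + 1 − 1 = 0
C2: 3C, 1H → 0 − 1 = -1
C3: 2C, 1H, 1F → 0 − 1 + 1 = 0
C4: 1C, 2H, 1O → 0 − 2 + 1 = -1
The highest value is 0.

0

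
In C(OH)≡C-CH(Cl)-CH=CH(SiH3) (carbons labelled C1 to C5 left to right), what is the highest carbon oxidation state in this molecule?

Bonds to more-electronegative neighbours contribute +1 each, bonds to H or metals contribute −1 each, and C–C bonds contribute 0. Tallying each carbon:
C1: 3C, 1O → 0 + 1 = +1
C2: 4C → 0 = 0
C3: 2C, 1H, 1Cl → 0 − 1 + 1 = 0
C4: 3C, 1H → 0 − 1 = -1
C5: 2C, 1H, 1Si → 0 − 1 − 1 = -2
The highest value is +1.

+1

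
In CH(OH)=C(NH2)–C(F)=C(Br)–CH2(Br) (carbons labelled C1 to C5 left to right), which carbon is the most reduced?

Count +1 for every bond to an atom more electronegative than carbon and −1 for every bond to one less electronegative; C–C bonds are 0. Tallying each carbon:
C1: 2C, 1H, 1O → 0 − 1 + 1 = 0
C2: 3C, 1N → 0 + 1 = +1
C3: 3C, 1F → 0 + 1 = +1
C4: 3C, 1Br → 0 + 1 = +1
C5: 1C, 2H, 1Br → 0 − 2 + 1 = -1
The most reduced carbon is C5 at -1.

C5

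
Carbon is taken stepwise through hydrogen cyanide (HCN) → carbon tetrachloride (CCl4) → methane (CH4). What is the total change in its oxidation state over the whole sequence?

-6

Carbon oxidation states along the series — hydrogen cyanide: +2, carbon tetrachloride: +4, methane: -4.
Net change = -4 − (+2) = -6.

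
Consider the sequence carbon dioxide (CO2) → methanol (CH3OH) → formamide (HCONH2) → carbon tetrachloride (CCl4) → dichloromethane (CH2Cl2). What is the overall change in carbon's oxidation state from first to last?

-4

Carbon oxidation states along the series — carbon dioxide: +4, methanol: -2, formamide: +2, carbon tetrachloride: +4, dichloromethane: 0.
Net change = 0 − (+4) = -4.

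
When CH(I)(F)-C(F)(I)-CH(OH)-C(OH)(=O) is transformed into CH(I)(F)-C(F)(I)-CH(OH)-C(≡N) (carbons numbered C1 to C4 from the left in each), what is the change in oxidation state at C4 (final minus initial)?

Before: C4 has 1 bond to C, 3 bonds to O → oxidation state +3.
After: C4 has 1 bond to C, 3 bonds to N → oxidation state +3.
Δ = +3 − (+3) = 0, so no net redox change at C4.

0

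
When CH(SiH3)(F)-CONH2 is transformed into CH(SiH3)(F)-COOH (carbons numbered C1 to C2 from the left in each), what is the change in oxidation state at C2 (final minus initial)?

Before: C2 has 1 bond to C, 2 bonds to O, 1 bond to N → oxidation state +3.
After: C2 has 1 bond to C, 3 bonds to O → oxidation state +3.
Δ = +3 − (+3) = 0, so no net redox change at C2.

0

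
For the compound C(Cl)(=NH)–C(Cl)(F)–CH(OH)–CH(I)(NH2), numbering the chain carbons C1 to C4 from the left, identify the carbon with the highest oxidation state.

C1

Tallying each carbon's bonds:
C1: 1C, 2N, 1Cl → 0 + 2 + 1 = +3
C2: 2C, 1F, 1Cl → 0 + 1 + 1 = +2
C3: 2C, 1H, 1O → 0 − 1 + 1 = 0
C4: 1C, 1H, 1N, 1I → 0 − 1 + 1 + 1 = +1
The most oxidised carbon is C1 at +3.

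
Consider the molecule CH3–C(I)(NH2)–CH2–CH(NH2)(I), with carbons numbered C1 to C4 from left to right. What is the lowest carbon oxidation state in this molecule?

-3

Tallying each carbon's bonds:
C1: 1C, 3H → 0 − 3 = -3
C2: 2C, 1N, 1I → 0 + 1 + 1 = +2
C3: 2C, 2H → 0 − 2 = -2
C4: 1C, 1H, 1N, 1I → 0 − 1 + 1 + 1 = +1
The lowest value is -3.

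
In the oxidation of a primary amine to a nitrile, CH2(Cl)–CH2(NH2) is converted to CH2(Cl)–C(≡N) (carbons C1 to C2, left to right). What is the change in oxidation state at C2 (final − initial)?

Before: C2 has 1 bond to C, 2 bonds to H, 1 bond to N → oxidation state -1.
After: C2 has 1 bond to C, 3 bonds to N → oxidation state +3.
Δ = +3 − (-1) = +4, so this is an oxidation at C2.

+4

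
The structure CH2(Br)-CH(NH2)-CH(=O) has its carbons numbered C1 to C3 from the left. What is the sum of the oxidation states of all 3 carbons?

Tallying each carbon's bonds:
C1: 1C, 2H, 1Br → 0 − 2 + 1 = -1
C2: 2C, 1H, 1N → 0 − 1 + 1 = 0
C3: 1C, 1H, 2O → 0 − 1 + 2 = +1
Sum = -1 + 0 + 1 = 0.

0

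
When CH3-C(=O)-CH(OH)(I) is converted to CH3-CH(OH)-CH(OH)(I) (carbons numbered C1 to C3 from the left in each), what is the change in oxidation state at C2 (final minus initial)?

Before: C2 has 2 bonds to C, 2 bonds to O → oxidation state +2.
After: C2 has 2 bonds to C, 1 bond to H, 1 bond to O → oxidation state 0.
Δ = 0 − (+2) = -2, so this is a reduction at C2.

-2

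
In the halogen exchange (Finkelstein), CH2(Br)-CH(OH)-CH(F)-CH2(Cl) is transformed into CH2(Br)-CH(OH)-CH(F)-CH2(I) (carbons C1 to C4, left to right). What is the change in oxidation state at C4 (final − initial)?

0

Before: C4 has 1 bond to C, 2 bonds to H, 1 bond to Cl → oxidation state -1.
After: C4 has 1 bond to C, 2 bonds to H, 1 bond to I → oxidation state -1.
Δ = -1 − (-1) = 0, so no net redox change at C4.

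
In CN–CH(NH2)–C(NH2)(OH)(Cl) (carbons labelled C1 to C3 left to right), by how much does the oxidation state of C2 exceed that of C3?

-3

C2: 2C, 1H, 1N → 0 − 1 + 1 = 0
C3: 1C, 1O, 1N, 1Cl → 0 + 1 + 1 + 1 = +3
Difference: 0 − (+3) = -3.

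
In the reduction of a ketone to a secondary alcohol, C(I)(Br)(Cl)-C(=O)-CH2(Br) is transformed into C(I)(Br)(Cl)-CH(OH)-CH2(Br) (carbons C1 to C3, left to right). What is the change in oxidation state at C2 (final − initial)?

Before: C2 has 2 bonds to C, 2 bonds to O → oxidation state +2.
After: C2 has 2 bonds to C, 1 bond to H, 1 bond to O → oxidation state 0.
Δ = 0 − (+2) = -2, so this is a reduction at C2.

-2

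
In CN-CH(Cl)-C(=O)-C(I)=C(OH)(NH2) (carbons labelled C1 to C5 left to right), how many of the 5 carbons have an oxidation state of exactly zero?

1

Count +1 for every bond to an atom more electronegative than carbon and −1 for every bond to one less electronegative; C–C bonds are 0. Tallying each carbon:
C1: 1C, 3N → 0 + 3 = +3
C2: 2C, 1H, 1Cl → 0 − 1 + 1 = 0
C3: 2C, 2O → 0 + 2 = +2
C4: 3C, 1I → 0 + 1 = +1
C5: 2C, 1O, 1N → 0 + 1 + 1 = +2
1 carbon (C2) meets the condition.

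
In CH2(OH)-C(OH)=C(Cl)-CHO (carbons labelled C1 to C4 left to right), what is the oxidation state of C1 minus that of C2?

C1: 1C, 2H, 1O → 0 − 2 + 1 = -1
C2: 3C, 1O → 0 + 1 = +1
Difference: -1 − (+1) = -2.

-2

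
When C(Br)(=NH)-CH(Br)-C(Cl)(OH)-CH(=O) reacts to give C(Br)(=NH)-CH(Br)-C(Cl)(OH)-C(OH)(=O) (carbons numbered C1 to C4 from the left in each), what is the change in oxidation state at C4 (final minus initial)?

+2

Before: C4 has 1 bond to C, 1 bond to H, 2 bonds to O → oxidation state +1.
After: C4 has 1 bond to C, 3 bonds to O → oxidation state +3.
Δ = +3 − (+1) = +2, so this is an oxidation at C4.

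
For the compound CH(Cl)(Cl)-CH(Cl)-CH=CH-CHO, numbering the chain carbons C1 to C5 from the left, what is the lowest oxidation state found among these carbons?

-1

Tallying each carbon's bonds:
C1: 1C, 1H, 2Cl → 0 − 1 + 2 = +1
C2: 2C, 1H, 1Cl → 0 − 1 + 1 = 0
C3: 3C, 1H → 0 − 1 = -1
C4: 3C, 1H → 0 − 1 = -1
C5: 1C, 1H, 2O → 0 − 1 + 2 = +1
The lowest value is -1.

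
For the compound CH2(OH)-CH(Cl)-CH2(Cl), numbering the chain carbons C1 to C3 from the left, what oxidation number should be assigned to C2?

0

C2 has one bond to C (0), one bond to C (0), one bond to H (-1), one bond to Cl (+1).
Oxidation state = 0 + 0 − 1 + 1 = 0.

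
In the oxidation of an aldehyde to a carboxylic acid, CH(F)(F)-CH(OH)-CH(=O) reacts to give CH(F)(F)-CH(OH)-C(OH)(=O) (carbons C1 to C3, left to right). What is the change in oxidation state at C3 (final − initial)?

+2

Before: C3 has 1 bond to C, 1 bond to H, 2 bonds to O → oxidation state +1.
After: C3 has 1 bond to C, 3 bonds to O → oxidation state +3.
Δ = +3 − (+1) = +2, so this is an oxidation at C3.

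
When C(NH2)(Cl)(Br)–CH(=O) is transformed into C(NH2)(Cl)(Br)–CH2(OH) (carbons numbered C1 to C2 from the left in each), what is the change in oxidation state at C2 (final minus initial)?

-2

Before: C2 has 1 bond to C, 1 bond to H, 2 bonds to O → oxidation state +1.
After: C2 has 1 bond to C, 2 bonds to H, 1 bond to O → oxidation state -1.
Δ = -1 − (+1) = -2, so this is a reduction at C2.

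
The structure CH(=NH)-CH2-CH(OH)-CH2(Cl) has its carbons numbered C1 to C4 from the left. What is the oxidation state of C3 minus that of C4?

C3: 2C, 1H, 1O → 0 − 1 + 1 = 0
C4: 1C, 2H, 1Cl → 0 − 2 + 1 = -1
Difference: 0 − (-1) = +1.

+1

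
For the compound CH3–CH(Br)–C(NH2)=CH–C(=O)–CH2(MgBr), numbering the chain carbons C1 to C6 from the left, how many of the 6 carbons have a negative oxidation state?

Assign +1 per bond to O/N/halogen, −1 per bond to H or an electropositive element, and 0 per bond to carbon. Tallying each carbon:
C1: 1C, 3H → 0 − 3 = -3
C2: 2C, 1H, 1Br → 0 − 1 + 1 = 0
C3: 3C, 1N → 0 + 1 = +1
C4: 3C, 1H → 0 − 1 = -1
C5: 2C, 2O → 0 + 2 = +2
C6: 1C, 2H, 1Mg → 0 − 2 − 1 = -3
3 carbons (C1, C4, C6) meet the condition.

3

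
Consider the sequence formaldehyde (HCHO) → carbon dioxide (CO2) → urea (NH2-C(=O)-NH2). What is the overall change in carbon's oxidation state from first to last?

+4

Carbon oxidation states along the series — formaldehyde: 0, carbon dioxide: +4, urea: +4.
Net change = +4 − (0) = +4.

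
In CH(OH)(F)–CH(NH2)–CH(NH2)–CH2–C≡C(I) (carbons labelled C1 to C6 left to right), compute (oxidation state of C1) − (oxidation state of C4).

+3

C1: 1C, 1H, 1O, 1F → 0 − 1 + 1 + 1 = +1
C4: 2C, 2H → 0 − 2 = -2
Difference: +1 − (-2) = +3.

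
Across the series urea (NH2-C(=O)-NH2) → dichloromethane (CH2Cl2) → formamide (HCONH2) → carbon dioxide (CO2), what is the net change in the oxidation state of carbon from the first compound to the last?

0

Carbon oxidation states along the series — urea: +4, dichloromethane: 0, formamide: +2, carbon dioxide: +4.
Net change = +4 − (+4) = 0.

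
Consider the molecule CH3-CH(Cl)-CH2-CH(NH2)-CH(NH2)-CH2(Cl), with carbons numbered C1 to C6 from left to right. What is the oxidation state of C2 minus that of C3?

C2: 2C, 1H, 1Cl → 0 − 1 + 1 = 0
C3: 2C, 2H → 0 − 2 = -2
Difference: 0 − (-2) = +2.

+2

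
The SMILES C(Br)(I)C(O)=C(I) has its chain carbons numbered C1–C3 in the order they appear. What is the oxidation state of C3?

C3 has a double bond to C (2×0 = 0), one bond to I (+1), one bond to H (-1).
Oxidation state = 0 + 1 − 1 = 0.

0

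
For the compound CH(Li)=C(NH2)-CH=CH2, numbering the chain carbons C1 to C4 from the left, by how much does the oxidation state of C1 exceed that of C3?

-1

C1: 2C, 1H, 1Li → 0 − 1 − 1 = -2
C3: 3C, 1H → 0 − 1 = -1
Difference: -2 − (-1) = -1.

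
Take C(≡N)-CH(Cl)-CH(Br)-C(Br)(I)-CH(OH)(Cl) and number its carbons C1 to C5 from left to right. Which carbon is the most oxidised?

C1

Tallying each carbon's bonds:
C1: 1C, 3N → 0 + 3 = +3
C2: 2C, 1H, 1Cl → 0 − 1 + 1 = 0
C3: 2C, 1H, 1Br → 0 − 1 + 1 = 0
C4: 2C, 1Br, 1I → 0 + 1 + 1 = +2
C5: 1C, 1H, 1O, 1Cl → 0 − 1 + 1 + 1 = +1
The most oxidised carbon is C1 at +3.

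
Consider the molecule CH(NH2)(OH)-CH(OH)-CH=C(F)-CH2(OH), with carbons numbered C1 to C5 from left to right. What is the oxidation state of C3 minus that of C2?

-1

C3: 3C, 1H → 0 − 1 = -1
C2: 2C, 1H, 1O → 0 − 1 + 1 = 0
Difference: -1 − (0) = -1.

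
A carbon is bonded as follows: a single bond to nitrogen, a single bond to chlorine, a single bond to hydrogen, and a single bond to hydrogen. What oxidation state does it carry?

The carbon has one bond to Cl (+1), one bond to H (-1), one bond to N (+1), one bond to H (-1).
Oxidation state = +1 − 1 + 1 − 1 = 0.

0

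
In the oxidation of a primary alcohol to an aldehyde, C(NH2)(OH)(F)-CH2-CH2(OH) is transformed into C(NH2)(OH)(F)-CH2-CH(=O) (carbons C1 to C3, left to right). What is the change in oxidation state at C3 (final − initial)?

Before: C3 has 1 bond to C, 2 bonds to H, 1 bond to O → oxidation state -1.
After: C3 has 1 bond to C, 1 bond to H, 2 bonds to O → oxidation state +1.
Δ = +1 − (-1) = +2, so this is an oxidation at C3.

+2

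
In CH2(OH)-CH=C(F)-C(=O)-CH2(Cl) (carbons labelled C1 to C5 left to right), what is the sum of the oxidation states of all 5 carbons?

Bonds to more-electronegative neighbours contribute +1 each, bonds to H or metals contribute −1 each, and C–C bonds contribute 0. Tallying each carbon:
C1: 1C, 2H, 1O → 0 − 2 + 1 = -1
C2: 3C, 1H → 0 − 1 = -1
C3: 3C, 1F → 0 + 1 = +1
C4: 2C, 2O → 0 + 2 = +2
C5: 1C, 2H, 1Cl → 0 − 2 + 1 = -1
Sum = -1 − 1 + 1 + 2 − 1 = 0.

0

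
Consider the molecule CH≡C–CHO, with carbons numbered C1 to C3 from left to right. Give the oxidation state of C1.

C1 has a triple bond to C (3×0 = 0), one bond to H (-1).
Oxidation state = 0 − 1 = -1.

-1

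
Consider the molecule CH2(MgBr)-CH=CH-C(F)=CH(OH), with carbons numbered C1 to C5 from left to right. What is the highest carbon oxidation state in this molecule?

+1

Count +1 for every bond to an atom more electronegative than carbon and −1 for every bond to one less electronegative; C–C bonds are 0. Tallying each carbon:
C1: 1C, 2H, 1Mg → 0 − 2 − 1 = -3
C2: 3C, 1H → 0 − 1 = -1
C3: 3C, 1H → 0 − 1 = -1
C4: 3C, 1F → 0 + 1 = +1
C5: 2C, 1H, 1O → 0 − 1 + 1 = 0
The highest value is +1.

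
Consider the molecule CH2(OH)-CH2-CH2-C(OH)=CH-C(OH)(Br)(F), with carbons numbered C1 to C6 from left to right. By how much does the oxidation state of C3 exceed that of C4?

-3

C3: 2C, 2H → 0 − 2 = -2
C4: 3C, 1O → 0 + 1 = +1
Difference: -2 − (+1) = -3.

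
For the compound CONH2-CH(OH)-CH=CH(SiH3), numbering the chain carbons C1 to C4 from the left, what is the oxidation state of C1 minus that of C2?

C1: 1C, 2O, 1N → 0 + 2 + 1 = +3
C2: 2C, 1H, 1O → 0 − 1 + 1 = 0
Difference: +3 − (0) = +3.

+3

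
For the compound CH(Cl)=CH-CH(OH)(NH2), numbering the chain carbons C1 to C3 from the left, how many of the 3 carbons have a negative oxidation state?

Count +1 for every bond to an atom more electronegative than carbon and −1 for every bond to one less electronegative; C–C bonds are 0. Tallying each carbon:
C1: 2C, 1H, 1Cl → 0 − 1 + 1 = 0
C2: 3C, 1H → 0 − 1 = -1
C3: 1C, 1H, 1O, 1N → 0 − 1 + 1 + 1 = +1
1 carbon (C2) meets the condition.

1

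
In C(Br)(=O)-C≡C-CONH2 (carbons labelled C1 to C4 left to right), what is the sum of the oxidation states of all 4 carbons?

Bonds to more-electronegative neighbours contribute +1 each, bonds to H or metals contribute −1 each, and C–C bonds contribute 0. Tallying each carbon:
C1: 1C, 2O, 1Br → 0 + 2 + 1 = +3
C2: 4C → 0 = 0
C3: 4C → 0 = 0
C4: 1C, 2O, 1N → 0 + 2 + 1 = +3
Sum = +3 + 0 + 0 + 3 = +6.

+6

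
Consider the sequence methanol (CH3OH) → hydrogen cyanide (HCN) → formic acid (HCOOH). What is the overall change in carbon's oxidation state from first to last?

Carbon oxidation states along the series — methanol: -2, hydrogen cyanide: +2, formic acid: +2.
Net change = +2 − (-2) = +4.

+4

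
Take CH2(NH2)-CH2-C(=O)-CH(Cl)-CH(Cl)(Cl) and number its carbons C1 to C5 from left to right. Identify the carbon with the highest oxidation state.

Each bond to a more electronegative atom (O, N, halogen) counts +1, each bond to a less electronegative atom (H, metal, B, Si) counts −1, and each C–C bond counts 0. Tallying each carbon:
C1: 1C, 2H, 1N → 0 − 2 + 1 = -1
C2: 2C, 2H → 0 − 2 = -2
C3: 2C, 2O → 0 + 2 = +2
C4: 2C, 1H, 1Cl → 0 − 1 + 1 = 0
C5: 1C, 1H, 2Cl → 0 − 1 + 2 = +1
The most oxidised carbon is C3 at +2.

C3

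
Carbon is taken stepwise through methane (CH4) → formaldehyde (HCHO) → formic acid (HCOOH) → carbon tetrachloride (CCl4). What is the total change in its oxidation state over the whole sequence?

Carbon oxidation states along the series — methane: -4, formaldehyde: 0, formic acid: +2, carbon tetrachloride: +4.
Net change = +4 − (-4) = +8.

+8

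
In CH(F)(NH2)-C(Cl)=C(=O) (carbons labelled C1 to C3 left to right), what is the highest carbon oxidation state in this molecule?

+2

Tallying each carbon's bonds:
C1: 1C, 1H, 1N, 1F → 0 − 1 + 1 + 1 = +1
C2: 3C, 1Cl → 0 + 1 = +1
C3: 2C, 2O → 0 + 2 = +2
The highest value is +2.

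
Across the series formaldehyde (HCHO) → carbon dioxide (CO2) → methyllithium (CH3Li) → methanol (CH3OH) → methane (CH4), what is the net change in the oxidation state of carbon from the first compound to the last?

Carbon oxidation states along the series — formaldehyde: 0, carbon dioxide: +4, methyllithium: -4, methanol: -2, methane: -4.
Net change = -4 − (0) = -4.

-4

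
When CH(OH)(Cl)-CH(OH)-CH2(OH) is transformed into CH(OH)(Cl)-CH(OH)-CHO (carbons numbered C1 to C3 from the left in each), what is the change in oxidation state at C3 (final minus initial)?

Before: C3 has 1 bond to C, 2 bonds to H, 1 bond to O → oxidation state -1.
After: C3 has 1 bond to C, 1 bond to H, 2 bonds to O → oxidation state +1.
Δ = +1 − (-1) = +2, so this is an oxidation at C3.

+2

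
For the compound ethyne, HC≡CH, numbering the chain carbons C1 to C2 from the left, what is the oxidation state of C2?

-1

C2 has one bond to H (-1), a triple bond to C (3×0 = 0).
Oxidation state = -1 + 0 = -1.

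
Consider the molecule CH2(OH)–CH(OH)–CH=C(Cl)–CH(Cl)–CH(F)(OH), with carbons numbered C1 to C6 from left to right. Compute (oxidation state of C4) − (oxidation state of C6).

0

C4: 3C, 1Cl → 0 + 1 = +1
C6: 1C, 1H, 1O, 1F → 0 − 1 + 1 + 1 = +1
Difference: +1 − (+1) = 0.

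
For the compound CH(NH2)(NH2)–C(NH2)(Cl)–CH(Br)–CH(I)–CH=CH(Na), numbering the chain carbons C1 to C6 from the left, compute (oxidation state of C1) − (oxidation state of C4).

+1

C1: 1C, 1H, 2N → 0 − 1 + 2 = +1
C4: 2C, 1H, 1I → 0 − 1 + 1 = 0
Difference: +1 − (0) = +1.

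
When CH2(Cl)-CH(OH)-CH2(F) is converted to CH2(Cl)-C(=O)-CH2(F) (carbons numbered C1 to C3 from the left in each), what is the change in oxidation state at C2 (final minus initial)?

Before: C2 has 2 bonds to C, 1 bond to H, 1 bond to O → oxidation state 0.
After: C2 has 2 bonds to C, 2 bonds to O → oxidation state +2.
Δ = +2 − (0) = +2, so this is an oxidation at C2.

+2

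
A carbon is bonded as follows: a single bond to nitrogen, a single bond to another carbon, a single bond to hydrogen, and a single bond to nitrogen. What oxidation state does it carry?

The carbon has one bond to C (0), one bond to N (+1), one bond to H (-1), one bond to N (+1).
Oxidation state = 0 + 1 − 1 + 1 = +1.

+1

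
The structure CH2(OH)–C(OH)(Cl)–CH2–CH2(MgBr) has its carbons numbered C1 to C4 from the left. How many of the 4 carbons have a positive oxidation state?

Tallying each carbon's bonds:
C1: 1C, 2H, 1O → 0 − 2 + 1 = -1
C2: 2C, 1O, 1Cl → 0 + 1 + 1 = +2
C3: 2C, 2H → 0 − 2 = -2
C4: 1C, 2H, 1Mg → 0 − 2 − 1 = -3
1 carbon (C2) meets the condition.

1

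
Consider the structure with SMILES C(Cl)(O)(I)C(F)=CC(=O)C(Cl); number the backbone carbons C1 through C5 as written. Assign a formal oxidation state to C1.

+3

C1 has one bond to C (0), one bond to Cl (+1), one bond to O (+1), one bond to I (+1).
Oxidation state = 0 + 1 + 1 + 1 = +3.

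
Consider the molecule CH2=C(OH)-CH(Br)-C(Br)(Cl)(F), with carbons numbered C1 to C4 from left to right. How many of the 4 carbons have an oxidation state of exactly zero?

Each bond to a more electronegative atom (O, N, halogen) counts +1, each bond to a less electronegative atom (H, metal, B, Si) counts −1, and each C–C bond counts 0. Tallying each carbon:
C1: 2C, 2H → 0 − 2 = -2
C2: 3C, 1O → 0 + 1 = +1
C3: 2C, 1H, 1Br → 0 − 1 + 1 = 0
C4: 1C, 1F, 1Cl, 1Br → 0 + 1 + 1 + 1 = +3
1 carbon (C3) meets the condition.

1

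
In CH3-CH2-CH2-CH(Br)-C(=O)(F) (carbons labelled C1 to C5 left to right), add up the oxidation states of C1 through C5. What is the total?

Count +1 for every bond to an atom more electronegative than carbon and −1 for every bond to one less electronegative; C–C bonds are 0. Tallying each carbon:
C1: 1C, 3H → 0 − 3 = -3
C2: 2C, 2H → 0 − 2 = -2
C3: 2C, 2H → 0 − 2 = -2
C4: 2C, 1H, 1Br → 0 − 1 + 1 = 0
C5: 1C, 2O, 1F → 0 + 2 + 1 = +3
Sum = -3 − 2 − 2 + 0 + 3 = -4.

-4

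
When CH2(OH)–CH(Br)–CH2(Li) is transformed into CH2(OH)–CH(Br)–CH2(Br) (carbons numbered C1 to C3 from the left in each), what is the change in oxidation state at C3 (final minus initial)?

Before: C3 has 1 bond to C, 2 bonds to H, 1 bond to Li → oxidation state -3.
After: C3 has 1 bond to C, 2 bonds to H, 1 bond to Br → oxidation state -1.
Δ = -1 − (-3) = +2, so this is an oxidation at C3.

+2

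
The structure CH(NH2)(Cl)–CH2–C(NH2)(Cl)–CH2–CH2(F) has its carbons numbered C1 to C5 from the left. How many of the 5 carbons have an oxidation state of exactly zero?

Count +1 for every bond to an atom more electronegative than carbon and −1 for every bond to one less electronegative; C–C bonds are 0. Tallying each carbon:
C1: 1C, 1H, 1N, 1Cl → 0 − 1 + 1 + 1 = +1
C2: 2C, 2H → 0 − 2 = -2
C3: 2C, 1N, 1Cl → 0 + 1 + 1 = +2
C4: 2C, 2H → 0 − 2 = -2
C5: 1C, 2H, 1F → 0 − 2 + 1 = -1
0 carbons meet the condition.

0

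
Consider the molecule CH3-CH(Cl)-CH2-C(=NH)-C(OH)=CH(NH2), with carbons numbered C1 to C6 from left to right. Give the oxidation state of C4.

+2

C4 has one bond to C (0), one bond to C (0), a double bond to N (2×+1 = +2).
Oxidation state = 0 + 0 + 2 = +2.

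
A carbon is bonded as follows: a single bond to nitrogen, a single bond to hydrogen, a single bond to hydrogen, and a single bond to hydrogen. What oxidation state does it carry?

The carbon has one bond to H (-1), one bond to H (-1), one bond to N (+1), one bond to H (-1).
Oxidation state = -1 − 1 + 1 − 1 = -2.

-2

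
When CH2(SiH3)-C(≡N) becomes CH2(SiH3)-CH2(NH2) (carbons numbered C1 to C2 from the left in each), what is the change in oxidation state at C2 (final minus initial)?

-4

Before: C2 has 1 bond to C, 3 bonds to N → oxidation state +3.
After: C2 has 1 bond to C, 2 bonds to H, 1 bond to N → oxidation state -1.
Δ = -1 − (+3) = -4, so this is a reduction at C2.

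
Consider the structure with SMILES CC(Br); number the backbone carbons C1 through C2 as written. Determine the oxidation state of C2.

-1

Bonds to more-electronegative neighbours contribute +1 each, bonds to H or metals contribute −1 each, and C–C bonds contribute 0.
C2 has one bond to C (0), one bond to Br (+1), one bond to H (-1), one bond to H (-1).
Oxidation state = 0 + 1 − 1 − 1 = -1.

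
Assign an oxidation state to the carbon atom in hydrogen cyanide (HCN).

+2

The carbon has one bond to H (-1), a triple bond to N (3×+1 = +3).
Oxidation state = -1 + 3 = +2.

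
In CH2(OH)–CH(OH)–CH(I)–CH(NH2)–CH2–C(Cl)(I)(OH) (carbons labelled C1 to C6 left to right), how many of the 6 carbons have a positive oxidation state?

1

Tallying each carbon's bonds:
C1: 1C, 2H, 1O → 0 − 2 + 1 = -1
C2: 2C, 1H, 1O → 0 − 1 + 1 = 0
C3: 2C, 1H, 1I → 0 − 1 + 1 = 0
C4: 2C, 1H, 1N → 0 − 1 + 1 = 0
C5: 2C, 2H → 0 − 2 = -2
C6: 1C, 1O, 1Cl, 1I → 0 + 1 + 1 + 1 = +3
1 carbon (C6) meets the condition.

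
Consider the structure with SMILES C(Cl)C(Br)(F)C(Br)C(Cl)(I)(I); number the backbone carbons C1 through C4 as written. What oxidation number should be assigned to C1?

C1 has one bond to C (0), one bond to H (-1), one bond to H (-1), one bond to Cl (+1).
Oxidation state = 0 − 1 − 1 + 1 = -1.

-1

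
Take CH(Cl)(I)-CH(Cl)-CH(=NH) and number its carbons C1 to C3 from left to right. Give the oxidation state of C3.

+1

C3 has one bond to C (0), a double bond to N (2×+1 = +2), one bond to H (-1).
Oxidation state = 0 + 2 − 1 = +1.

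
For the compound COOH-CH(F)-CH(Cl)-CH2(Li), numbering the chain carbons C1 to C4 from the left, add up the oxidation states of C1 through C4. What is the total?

Tallying each carbon's bonds:
C1: 1C, 3O → 0 + 3 = +3
C2: 2C, 1H, 1F → 0 − 1 + 1 = 0
C3: 2C, 1H, 1Cl → 0 − 1 + 1 = 0
C4: 1C, 2H, 1Li → 0 − 2 − 1 = -3
Sum = +3 + 0 + 0 − 3 = 0.

0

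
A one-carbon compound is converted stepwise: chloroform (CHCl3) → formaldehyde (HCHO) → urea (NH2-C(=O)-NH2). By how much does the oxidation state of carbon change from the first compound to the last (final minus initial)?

+2

Carbon oxidation states along the series — chloroform: +2, formaldehyde: 0, urea: +4.
Net change = +4 − (+2) = +2.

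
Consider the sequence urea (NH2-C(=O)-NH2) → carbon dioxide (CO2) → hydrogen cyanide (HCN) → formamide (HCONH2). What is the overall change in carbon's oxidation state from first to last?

Carbon oxidation states along the series — urea: +4, carbon dioxide: +4, hydrogen cyanide: +2, formamide: +2.
Net change = +2 − (+4) = -2.

-2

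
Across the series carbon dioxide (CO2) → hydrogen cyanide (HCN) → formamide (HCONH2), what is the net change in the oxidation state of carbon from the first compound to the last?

-2

Carbon oxidation states along the series — carbon dioxide: +4, hydrogen cyanide: +2, formamide: +2.
Net change = +2 − (+4) = -2.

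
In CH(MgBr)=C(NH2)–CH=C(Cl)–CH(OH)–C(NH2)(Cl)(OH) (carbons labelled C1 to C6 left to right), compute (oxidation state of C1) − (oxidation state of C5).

-2

C1: 2C, 1H, 1Mg → 0 − 1 − 1 = -2
C5: 2C, 1H, 1O → 0 − 1 + 1 = 0
Difference: -2 − (0) = -2.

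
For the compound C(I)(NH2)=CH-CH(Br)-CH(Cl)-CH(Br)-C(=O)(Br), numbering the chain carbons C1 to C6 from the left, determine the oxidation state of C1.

+2

Each bond to a more electronegative atom (O, N, halogen) counts +1, each bond to a less electronegative atom (H, metal, B, Si) counts −1, and each C–C bond counts 0.
C1 has a double bond to C (2×0 = 0), one bond to I (+1), one bond to N (+1).
Oxidation state = 0 + 1 + 1 = +2.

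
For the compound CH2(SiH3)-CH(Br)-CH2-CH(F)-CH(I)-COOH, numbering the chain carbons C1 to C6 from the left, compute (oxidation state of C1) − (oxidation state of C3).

-1

C1: 1C, 2H, 1Si → 0 − 2 − 1 = -3
C3: 2C, 2H → 0 − 2 = -2
Difference: -3 − (-2) = -1.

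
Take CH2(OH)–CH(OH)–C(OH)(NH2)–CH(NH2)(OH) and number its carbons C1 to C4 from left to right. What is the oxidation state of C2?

0

C2 has one bond to C (0), one bond to C (0), one bond to O (+1), one bond to H (-1).
Oxidation state = 0 + 0 + 1 − 1 = 0.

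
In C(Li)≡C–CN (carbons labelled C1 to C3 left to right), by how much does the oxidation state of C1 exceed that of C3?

-4

C1: 3C, 1Li → 0 − 1 = -1
C3: 1C, 3N → 0 + 3 = +3
Difference: -1 − (+3) = -4.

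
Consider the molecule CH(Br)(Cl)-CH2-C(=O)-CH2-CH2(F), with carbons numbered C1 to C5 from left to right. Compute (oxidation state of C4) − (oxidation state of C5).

-1

C4: 2C, 2H → 0 − 2 = -2
C5: 1C, 2H, 1F → 0 − 2 + 1 = -1
Difference: -2 − (-1) = -1.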